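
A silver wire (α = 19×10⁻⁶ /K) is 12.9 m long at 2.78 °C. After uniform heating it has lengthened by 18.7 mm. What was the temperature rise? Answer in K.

ΔL = αL₀ΔT ⇒ ΔT = ΔL / (αL₀)
ΔT = 18.7×10⁻³ m / (19×10⁻⁶ × 12.9 m) = 76.295 K

ΔT = 76.3 K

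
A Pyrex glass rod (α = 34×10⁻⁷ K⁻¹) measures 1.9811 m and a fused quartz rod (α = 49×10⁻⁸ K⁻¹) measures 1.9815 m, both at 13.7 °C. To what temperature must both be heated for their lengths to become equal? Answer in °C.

T = 83.09 °C

L₁(1 + α₁ΔT) = L₂(1 + α₂ΔT) ⇒ ΔT = (L₂ − L₁)/(α₁L₁ − α₂L₂)
L₂ − L₁ = 1.9815 − 1.9811 = 4.00×10⁻⁴ m
α₁L₁ − α₂L₂ = 34×10⁻⁷×1.9811 − 49×10⁻⁸×1.9815 = 5.764805×10⁻⁶ m/K
ΔT = 4.00×10⁻⁴ / 5.764805×10⁻⁶ = 69.3866 K
T = 13.7 + 69.3866 = 83.0866 °C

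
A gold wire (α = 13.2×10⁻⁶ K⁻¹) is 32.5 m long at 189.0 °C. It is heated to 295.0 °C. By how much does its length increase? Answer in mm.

|ΔT| = |295.0 − 189.0| = 106.0 K
ΔL = αL₀ΔT = (13.2×10⁻⁶)(32.5)(106.0) = 4.55×10⁻² m

ΔL = 45.5 mm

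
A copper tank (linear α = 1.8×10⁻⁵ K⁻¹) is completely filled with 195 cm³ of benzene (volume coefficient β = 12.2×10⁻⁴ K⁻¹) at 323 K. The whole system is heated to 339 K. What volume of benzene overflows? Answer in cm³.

3.64 cm³

The tank also expands: β_container ≈ 3α = 5.4×10⁻⁵ /K
Net overflow = V₀(β_liq − 3α_cont)ΔT
β − 3α = 1.22×10⁻³ − 5.4×10⁻⁵ = 1.166×10⁻³ /K; ΔT = 16 K
ΔV = 195 × 1.166×10⁻³ × 16 = 3.64 cm³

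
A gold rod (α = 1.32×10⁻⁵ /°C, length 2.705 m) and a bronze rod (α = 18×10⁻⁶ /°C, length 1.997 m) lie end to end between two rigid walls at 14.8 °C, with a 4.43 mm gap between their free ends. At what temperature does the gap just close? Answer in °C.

T = 76.6 °C

α₁L₁ = 3.5706×10⁻⁵ m/K, α₂L₂ = 3.5946×10⁻⁵ m/K → total 7.1652×10⁻⁵ m/K
ΔT = g/(α₁L₁+α₂L₂) = 4.43×10⁻³ / 7.1652×10⁻⁵ = 61.827 K
T = 14.8 + 61.827 = 76.627 °C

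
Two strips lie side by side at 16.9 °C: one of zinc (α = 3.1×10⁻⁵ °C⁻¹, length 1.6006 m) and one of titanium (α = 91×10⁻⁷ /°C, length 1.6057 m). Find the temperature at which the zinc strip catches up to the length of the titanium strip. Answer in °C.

Equal length when α₁L₁ΔT − α₂L₂ΔT = L₂ − L₁ = 5.10×10⁻³ m
α₁L₁ = 4.96186×10⁻⁵, α₂L₂ = 1.461187×10⁻⁵ → Δ(αL) = 3.500673×10⁻⁵ m/K
ΔT = 5.10×10⁻³ / 3.500673×10⁻⁵ = 145.686 K, so T = 16.9 + 145.686 = 162.586 °C

T = 162.6 °C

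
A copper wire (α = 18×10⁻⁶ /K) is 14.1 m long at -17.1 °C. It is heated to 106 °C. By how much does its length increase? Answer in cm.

|ΔT| = |106 − (-17.1)| = 123.1 K
ΔL = αL₀ΔT = (18×10⁻⁶)(14.1)(123.1) = 3.12×10⁻² m

ΔL = 3.12 cm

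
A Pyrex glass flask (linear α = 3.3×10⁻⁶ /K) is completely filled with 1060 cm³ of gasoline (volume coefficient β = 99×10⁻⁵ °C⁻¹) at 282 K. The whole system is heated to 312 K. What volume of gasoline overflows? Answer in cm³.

The flask also expands: β_container ≈ 3α = 9.9×10⁻⁶ /K
Net overflow = V₀(β_liq − 3α_cont)ΔT
β − 3α = 9.90×10⁻⁴ − 9.9×10⁻⁶ = 9.801×10⁻⁴ /K; ΔT = 30 K
ΔV = 1060 × 9.801×10⁻⁴ × 30 = 31.2 cm³

31.2 cm³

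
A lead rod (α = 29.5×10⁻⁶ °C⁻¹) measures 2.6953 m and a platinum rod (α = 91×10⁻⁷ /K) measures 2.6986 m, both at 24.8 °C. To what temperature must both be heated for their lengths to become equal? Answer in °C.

Equal length when α₁L₁ΔT − α₂L₂ΔT = L₂ − L₁ = 3.30×10⁻³ m
α₁L₁ = 7.951135×10⁻⁵, α₂L₂ = 2.455726×10⁻⁵ → Δ(αL) = 5.495409×10⁻⁵ m/K
ΔT = 3.30×10⁻³ / 5.495409×10⁻⁵ = 60.0501 K, so T = 24.8 + 60.0501 = 84.8501 °C

T = 84.85 °C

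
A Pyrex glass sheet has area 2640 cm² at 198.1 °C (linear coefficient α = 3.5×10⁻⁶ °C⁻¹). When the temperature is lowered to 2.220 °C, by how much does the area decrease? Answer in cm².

ΔA = 3.62 cm²

Area coefficient ≈ 2α; |ΔT| = 195.880 K
ΔA = 2αA₀ΔT = 2(3.5×10⁻⁶)(2640)(195.880) = 3.62 cm²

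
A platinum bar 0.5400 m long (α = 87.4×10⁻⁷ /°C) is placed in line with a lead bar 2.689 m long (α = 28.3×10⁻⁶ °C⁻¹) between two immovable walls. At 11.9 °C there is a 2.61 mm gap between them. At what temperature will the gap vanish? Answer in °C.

T = 44.2 °C

Gap closes when ΔL₁ + ΔL₂ = 2.61 mm = 2.61×10⁻³ m
(α₁L₁ + α₂L₂)ΔT = g
α₁L₁ + α₂L₂ = 87.4×10⁻⁷×0.5400 + 28.3×10⁻⁶×2.689 = 8.08183×10⁻⁵ m/K
ΔT = 2.61×10⁻³ / 8.08183×10⁻⁵ = 32.295 K
T = 11.9 + 32.295 = 44.195 °C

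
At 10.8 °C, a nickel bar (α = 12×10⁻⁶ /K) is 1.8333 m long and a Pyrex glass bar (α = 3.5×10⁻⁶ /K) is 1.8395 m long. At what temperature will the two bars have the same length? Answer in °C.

L₁(1 + α₁ΔT) = L₂(1 + α₂ΔT) ⇒ ΔT = (L₂ − L₁)/(α₁L₁ − α₂L₂)
L₂ − L₁ = 1.8395 − 1.8333 = 6.20×10⁻³ m
α₁L₁ − α₂L₂ = 12×10⁻⁶×1.8333 − 3.5×10⁻⁶×1.8395 = 1.556135×10⁻⁵ m/K
ΔT = 6.20×10⁻³ / 1.556135×10⁻⁵ = 398.423 K
T = 10.8 + 398.423 = 409.223 °C

T = 409.2 °C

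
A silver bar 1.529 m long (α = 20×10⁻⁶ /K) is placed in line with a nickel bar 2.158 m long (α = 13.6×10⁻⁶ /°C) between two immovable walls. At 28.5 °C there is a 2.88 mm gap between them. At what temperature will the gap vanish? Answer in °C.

T = 76.6 °C

Gap closes when ΔL₁ + ΔL₂ = 2.88 mm = 2.88×10⁻³ m
(α₁L₁ + α₂L₂)ΔT = g
α₁L₁ + α₂L₂ = 20×10⁻⁶×1.529 + 13.6×10⁻⁶×2.158 = 5.99288×10⁻⁵ m/K
ΔT = 2.88×10⁻³ / 5.99288×10⁻⁵ = 48.057 K
T = 28.5 + 48.057 = 76.557 °C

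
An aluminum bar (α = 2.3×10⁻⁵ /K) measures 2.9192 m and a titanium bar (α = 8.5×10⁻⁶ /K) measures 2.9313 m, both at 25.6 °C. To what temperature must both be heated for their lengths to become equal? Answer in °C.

Equal length when α₁L₁ΔT − α₂L₂ΔT = L₂ − L₁ = 1.21×10⁻² m
α₁L₁ = 6.71416×10⁻⁵, α₂L₂ = 2.491605×10⁻⁵ → Δ(αL) = 4.222555×10⁻⁵ m/K
ΔT = 1.21×10⁻² / 4.222555×10⁻⁵ = 286.556 K, so T = 25.6 + 286.556 = 312.156 °C

T = 312.2 °C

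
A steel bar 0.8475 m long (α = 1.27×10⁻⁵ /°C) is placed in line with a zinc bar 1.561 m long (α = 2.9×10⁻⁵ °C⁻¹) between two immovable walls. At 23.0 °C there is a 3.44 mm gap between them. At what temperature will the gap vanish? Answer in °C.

Gap closes when ΔL₁ + ΔL₂ = 3.44 mm = 3.44×10⁻³ m
(α₁L₁ + α₂L₂)ΔT = g
α₁L₁ + α₂L₂ = 1.27×10⁻⁵×0.8475 + 2.9×10⁻⁵×1.561 = 5.603225×10⁻⁵ m/K
ΔT = 3.44×10⁻³ / 5.603225×10⁻⁵ = 61.393 K
T = 23.0 + 61.393 = 84.393 °C

T = 84.4 °C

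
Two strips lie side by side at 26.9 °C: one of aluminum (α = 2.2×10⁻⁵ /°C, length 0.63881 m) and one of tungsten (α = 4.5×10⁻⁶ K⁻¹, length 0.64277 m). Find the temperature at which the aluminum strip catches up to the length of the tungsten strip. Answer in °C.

T = 381.7 °C

Equal length when α₁L₁ΔT − α₂L₂ΔT = L₂ − L₁ = 3.96×10⁻³ m
α₁L₁ = 1.405382×10⁻⁵, α₂L₂ = 2.892465×10⁻⁶ → Δ(αL) = 1.1161355×10⁻⁵ m/K
ΔT = 3.96×10⁻³ / 1.1161355×10⁻⁵ = 354.796 K, so T = 26.9 + 354.796 = 381.696 °C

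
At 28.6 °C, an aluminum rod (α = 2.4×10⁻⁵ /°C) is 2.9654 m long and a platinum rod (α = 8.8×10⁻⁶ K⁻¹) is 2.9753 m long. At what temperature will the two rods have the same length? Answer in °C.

L₁(1 + α₁ΔT) = L₂(1 + α₂ΔT) ⇒ ΔT = (L₂ − L₁)/(α₁L₁ − α₂L₂)
L₂ − L₁ = 2.9753 − 2.9654 = 9.90×10⁻³ m
α₁L₁ − α₂L₂ = 2.4×10⁻⁵×2.9654 − 8.8×10⁻⁶×2.9753 = 4.498696×10⁻⁵ m/K
ΔT = 9.90×10⁻³ / 4.498696×10⁻⁵ = 220.064 K
T = 28.6 + 220.064 = 248.664 °C

T = 248.7 °C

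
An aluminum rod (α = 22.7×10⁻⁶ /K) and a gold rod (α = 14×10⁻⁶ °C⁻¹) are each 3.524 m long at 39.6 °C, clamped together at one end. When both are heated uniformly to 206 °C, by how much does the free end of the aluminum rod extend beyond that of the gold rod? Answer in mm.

ΔT = 166.4 K
aluminum: ΔL = 22.7×10⁻⁶ × 3.524 m × 166.4 = 1.3311×10⁻² m = 13.311 mm
gold: ΔL = 14×10⁻⁶ × 3.524 m × 166.4 = 8.2095×10⁻³ m = 8.2095 mm
difference = 13.311 − 8.2095 = 5.1015 mm

5.10 mm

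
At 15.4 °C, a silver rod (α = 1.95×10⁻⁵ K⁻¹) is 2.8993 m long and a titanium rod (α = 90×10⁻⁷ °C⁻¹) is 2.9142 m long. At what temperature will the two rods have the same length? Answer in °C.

T = 507.0 °C

L₁(1 + α₁ΔT) = L₂(1 + α₂ΔT) ⇒ ΔT = (L₂ − L₁)/(α₁L₁ − α₂L₂)
L₂ − L₁ = 2.9142 − 2.8993 = 1.49×10⁻² m
α₁L₁ − α₂L₂ = 1.95×10⁻⁵×2.8993 − 90×10⁻⁷×2.9142 = 3.030855×10⁻⁵ m/K
ΔT = 1.49×10⁻² / 3.030855×10⁻⁵ = 491.610 K
T = 15.4 + 491.610 = 507.010 °C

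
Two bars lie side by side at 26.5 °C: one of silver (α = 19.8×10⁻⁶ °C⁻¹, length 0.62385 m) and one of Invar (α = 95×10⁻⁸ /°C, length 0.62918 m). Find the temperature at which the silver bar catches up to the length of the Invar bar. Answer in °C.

T = 479.9 °C

Equal length when α₁L₁ΔT − α₂L₂ΔT = L₂ − L₁ = 5.33×10⁻³ m
α₁L₁ = 1.235223×10⁻⁵, α₂L₂ = 5.97721×10⁻⁷ → Δ(αL) = 1.1754509×10⁻⁵ m/K
ΔT = 5.33×10⁻³ / 1.1754509×10⁻⁵ = 453.443 K, so T = 26.5 + 453.443 = 479.943 °C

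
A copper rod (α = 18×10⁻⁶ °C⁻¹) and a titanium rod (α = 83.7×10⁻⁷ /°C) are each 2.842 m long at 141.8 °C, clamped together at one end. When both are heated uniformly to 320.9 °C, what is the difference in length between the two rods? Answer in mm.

4.90 mm

ΔT = 179.1 K
copper: ΔL = 18×10⁻⁶ × 2.842 m × 179.1 = 9.1620×10⁻³ m = 9.1620 mm
titanium: ΔL = 83.7×10⁻⁷ × 2.842 m × 179.1 = 4.2603×10⁻³ m = 4.2603 mm
difference = 9.1620 − 4.2603 = 4.9017 mm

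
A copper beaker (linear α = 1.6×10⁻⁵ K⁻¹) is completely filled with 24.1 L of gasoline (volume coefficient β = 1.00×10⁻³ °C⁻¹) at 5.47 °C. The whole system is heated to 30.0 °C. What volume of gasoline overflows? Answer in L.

The beaker also expands: β_container ≈ 3α = 4.8×10⁻⁵ /K
Net overflow = V₀(β_liq − 3α_cont)ΔT
β − 3α = 1.00×10⁻³ − 4.8×10⁻⁵ = 9.52×10⁻⁴ /K; ΔT = 24.53 K
ΔV = 24.1 × 9.52×10⁻⁴ × 24.53 = 0.563 L

0.563 L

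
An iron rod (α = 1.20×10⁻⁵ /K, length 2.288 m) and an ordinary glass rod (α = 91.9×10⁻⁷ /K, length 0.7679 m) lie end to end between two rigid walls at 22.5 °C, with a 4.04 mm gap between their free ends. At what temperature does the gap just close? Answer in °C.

α₁L₁ = 2.7456×10⁻⁵ m/K, α₂L₂ = 7.057001×10⁻⁶ m/K → total 3.4513001×10⁻⁵ m/K
ΔT = g/(α₁L₁+α₂L₂) = 4.04×10⁻³ / 3.4513001×10⁻⁵ = 117.06 K
T = 22.5 + 117.06 = 139.56 °C

T = 140 °C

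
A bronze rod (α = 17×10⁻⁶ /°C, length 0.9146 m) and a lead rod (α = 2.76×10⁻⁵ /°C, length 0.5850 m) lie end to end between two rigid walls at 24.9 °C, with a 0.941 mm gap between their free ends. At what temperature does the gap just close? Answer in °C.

Gap closes when ΔL₁ + ΔL₂ = 0.941 mm = 9.41×10⁻⁴ m
(α₁L₁ + α₂L₂)ΔT = g
α₁L₁ + α₂L₂ = 17×10⁻⁶×0.9146 + 2.76×10⁻⁵×0.5850 = 3.16942×10⁻⁵ m/K
ΔT = 9.41×10⁻⁴ / 3.16942×10⁻⁵ = 29.690 K
T = 24.9 + 29.690 = 54.590 °C

T = 54.6 °C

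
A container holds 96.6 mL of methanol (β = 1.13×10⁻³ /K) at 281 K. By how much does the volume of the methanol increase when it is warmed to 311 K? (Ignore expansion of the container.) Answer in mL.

|ΔT| = |311 − 281| = 30 K
ΔV = βV₀ΔT = (1.13×10⁻³)(96.6)(30) = 3.27 mL

ΔV = 3.27 mL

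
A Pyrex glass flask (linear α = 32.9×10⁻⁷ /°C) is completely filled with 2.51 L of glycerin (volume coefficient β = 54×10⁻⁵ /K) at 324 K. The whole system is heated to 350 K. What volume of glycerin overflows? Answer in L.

0.0346 L

The flask also expands: β_container ≈ 3α = 9.87×10⁻⁶ /K
Net overflow = V₀(β_liq − 3α_cont)ΔT
β − 3α = 5.40×10⁻⁴ − 9.87×10⁻⁶ = 5.3013×10⁻⁴ /K; ΔT = 26 K
ΔV = 2.51 × 5.3013×10⁻⁴ × 26 = 0.0346 L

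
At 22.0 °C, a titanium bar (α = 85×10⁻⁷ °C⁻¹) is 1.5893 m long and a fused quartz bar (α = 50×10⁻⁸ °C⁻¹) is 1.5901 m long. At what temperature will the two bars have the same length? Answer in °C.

Equal length when α₁L₁ΔT − α₂L₂ΔT = L₂ − L₁ = 8.00×10⁻⁴ m
α₁L₁ = 1.350905×10⁻⁵, α₂L₂ = 7.9505×10⁻⁷ → Δ(αL) = 1.2714×10⁻⁵ m/K
ΔT = 8.00×10⁻⁴ / 1.2714×10⁻⁵ = 62.9228 K, so T = 22.0 + 62.9228 = 84.9228 °C

T = 84.92 °C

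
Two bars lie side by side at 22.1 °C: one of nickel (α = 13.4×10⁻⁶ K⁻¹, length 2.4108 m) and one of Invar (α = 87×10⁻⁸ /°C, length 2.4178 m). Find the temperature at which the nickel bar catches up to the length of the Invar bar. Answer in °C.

T = 253.9 °C

Equal length when α₁L₁ΔT − α₂L₂ΔT = L₂ − L₁ = 7.00×10⁻³ m
α₁L₁ = 3.230472×10⁻⁵, α₂L₂ = 2.103486×10⁻⁶ → Δ(αL) = 3.0201234×10⁻⁵ m/K
ΔT = 7.00×10⁻³ / 3.0201234×10⁻⁵ = 231.779 K, so T = 22.1 + 231.779 = 253.879 °C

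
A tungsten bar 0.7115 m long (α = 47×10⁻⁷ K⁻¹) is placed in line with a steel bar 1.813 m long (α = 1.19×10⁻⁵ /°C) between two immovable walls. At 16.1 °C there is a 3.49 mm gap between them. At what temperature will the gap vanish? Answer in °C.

T = 156 °C

α₁L₁ = 3.34405×10⁻⁶ m/K, α₂L₂ = 2.15747×10⁻⁵ m/K → total 2.491875×10⁻⁵ m/K
ΔT = g/(α₁L₁+α₂L₂) = 3.49×10⁻³ / 2.491875×10⁻⁵ = 140.06 K
T = 16.1 + 140.06 = 156.16 °C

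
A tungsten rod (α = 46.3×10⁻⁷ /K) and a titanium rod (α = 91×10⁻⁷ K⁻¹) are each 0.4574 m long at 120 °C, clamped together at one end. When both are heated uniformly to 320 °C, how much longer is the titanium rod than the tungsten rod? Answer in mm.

ΔT = 200 K
tungsten: ΔL = 46.3×10⁻⁷ × 0.4574 m × 200 = 4.2355×10⁻⁴ m = 0.42355 mm
titanium: ΔL = 91×10⁻⁷ × 0.4574 m × 200 = 8.3247×10⁻⁴ m = 0.83247 mm
difference = 0.83247 − 0.42355 = 0.40892 mm

0.409 mm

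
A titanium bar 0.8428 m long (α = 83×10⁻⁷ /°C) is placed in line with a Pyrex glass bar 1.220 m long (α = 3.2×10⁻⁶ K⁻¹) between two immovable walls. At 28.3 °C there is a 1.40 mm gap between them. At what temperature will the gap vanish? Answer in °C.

Gap closes when ΔL₁ + ΔL₂ = 1.40 mm = 1.40×10⁻³ m
(α₁L₁ + α₂L₂)ΔT = g
α₁L₁ + α₂L₂ = 83×10⁻⁷×0.8428 + 3.2×10⁻⁶×1.220 = 1.089924×10⁻⁵ m/K
ΔT = 1.40×10⁻³ / 1.089924×10⁻⁵ = 128.45 K
T = 28.3 + 128.45 = 156.75 °C

T = 157 °C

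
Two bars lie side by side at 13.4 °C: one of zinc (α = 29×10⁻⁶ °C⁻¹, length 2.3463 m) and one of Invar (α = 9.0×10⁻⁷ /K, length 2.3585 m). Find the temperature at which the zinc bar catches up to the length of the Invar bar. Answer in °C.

T = 198.5 °C

Equal length when α₁L₁ΔT − α₂L₂ΔT = L₂ − L₁ = 1.22×10⁻² m
α₁L₁ = 6.80427×10⁻⁵, α₂L₂ = 2.12265×10⁻⁶ → Δ(αL) = 6.592005×10⁻⁵ m/K
ΔT = 1.22×10⁻² / 6.592005×10⁻⁵ = 185.073 K, so T = 13.4 + 185.073 = 198.473 °C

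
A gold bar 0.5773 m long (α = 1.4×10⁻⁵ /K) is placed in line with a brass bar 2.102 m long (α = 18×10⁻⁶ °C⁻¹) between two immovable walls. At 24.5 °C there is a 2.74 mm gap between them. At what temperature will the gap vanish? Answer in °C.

Gap closes when ΔL₁ + ΔL₂ = 2.74 mm = 2.74×10⁻³ m
(α₁L₁ + α₂L₂)ΔT = g
α₁L₁ + α₂L₂ = 1.4×10⁻⁵×0.5773 + 18×10⁻⁶×2.102 = 4.59182×10⁻⁵ m/K
ΔT = 2.74×10⁻³ / 4.59182×10⁻⁵ = 59.671 K
T = 24.5 + 59.671 = 84.171 °C

T = 84.2 °C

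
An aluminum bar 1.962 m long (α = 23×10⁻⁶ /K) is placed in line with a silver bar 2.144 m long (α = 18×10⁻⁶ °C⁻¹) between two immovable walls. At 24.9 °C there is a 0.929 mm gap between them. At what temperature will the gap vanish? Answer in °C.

T = 36.0 °C

α₁L₁ = 4.5126×10⁻⁵ m/K, α₂L₂ = 3.8592×10⁻⁵ m/K → total 8.3718×10⁻⁵ m/K
ΔT = g/(α₁L₁+α₂L₂) = 9.29×10⁻⁴ / 8.3718×10⁻⁵ = 11.097 K
T = 24.9 + 11.097 = 35.997 °C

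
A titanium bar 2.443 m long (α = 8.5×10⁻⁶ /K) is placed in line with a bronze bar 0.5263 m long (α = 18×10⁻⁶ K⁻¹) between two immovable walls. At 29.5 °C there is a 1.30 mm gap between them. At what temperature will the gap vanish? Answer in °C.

T = 72.5 °C

α₁L₁ = 2.07655×10⁻⁵ m/K, α₂L₂ = 9.4734×10⁻⁶ m/K → total 3.02389×10⁻⁵ m/K
ΔT = g/(α₁L₁+α₂L₂) = 1.30×10⁻³ / 3.02389×10⁻⁵ = 42.991 K
T = 29.5 + 42.991 = 72.491 °C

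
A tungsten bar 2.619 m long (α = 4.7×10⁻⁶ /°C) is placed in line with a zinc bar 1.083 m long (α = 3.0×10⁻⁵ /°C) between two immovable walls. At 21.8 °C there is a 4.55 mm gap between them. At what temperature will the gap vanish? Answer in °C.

Gap closes when ΔL₁ + ΔL₂ = 4.55 mm = 4.55×10⁻³ m
(α₁L₁ + α₂L₂)ΔT = g
α₁L₁ + α₂L₂ = 4.7×10⁻⁶×2.619 + 3.0×10⁻⁵×1.083 = 4.47993×10⁻⁵ m/K
ΔT = 4.55×10⁻³ / 4.47993×10⁻⁵ = 101.56 K
T = 21.8 + 101.56 = 123.36 °C

T = 123 °C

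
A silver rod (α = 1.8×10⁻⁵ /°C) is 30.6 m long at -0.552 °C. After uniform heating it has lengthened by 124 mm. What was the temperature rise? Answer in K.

ΔL = αL₀ΔT ⇒ ΔT = ΔL / (αL₀)
ΔT = 124×10⁻³ m / (1.8×10⁻⁵ × 30.6 m) = 225.13 K

ΔT = 225 K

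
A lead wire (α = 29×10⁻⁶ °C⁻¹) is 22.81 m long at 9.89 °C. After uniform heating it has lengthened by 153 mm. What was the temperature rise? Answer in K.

ΔL = αL₀ΔT ⇒ ΔT = ΔL / (αL₀)
ΔT = 153×10⁻³ m / (29×10⁻⁶ × 22.81 m) = 231.30 K

ΔT = 231 K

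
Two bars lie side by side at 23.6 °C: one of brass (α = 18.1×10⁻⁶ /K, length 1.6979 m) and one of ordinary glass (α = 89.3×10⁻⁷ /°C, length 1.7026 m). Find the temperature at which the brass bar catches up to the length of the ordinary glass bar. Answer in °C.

T = 326.3 °C

Equal length when α₁L₁ΔT − α₂L₂ΔT = L₂ − L₁ = 4.70×10⁻³ m
α₁L₁ = 3.073199×10⁻⁵, α₂L₂ = 1.5204218×10⁻⁵ → Δ(αL) = 1.5527772×10⁻⁵ m/K
ΔT = 4.70×10⁻³ / 1.5527772×10⁻⁵ = 302.683 K, so T = 23.6 + 302.683 = 326.283 °C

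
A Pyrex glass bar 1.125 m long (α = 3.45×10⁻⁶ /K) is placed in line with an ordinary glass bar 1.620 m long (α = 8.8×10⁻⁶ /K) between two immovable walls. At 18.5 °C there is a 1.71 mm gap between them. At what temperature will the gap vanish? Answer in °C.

α₁L₁ = 3.88125×10⁻⁶ m/K, α₂L₂ = 1.4256×10⁻⁵ m/K → total 1.813725×10⁻⁵ m/K
ΔT = g/(α₁L₁+α₂L₂) = 1.71×10⁻³ / 1.813725×10⁻⁵ = 94.28 K
T = 18.5 + 94.28 = 112.78 °C

T = 113 °C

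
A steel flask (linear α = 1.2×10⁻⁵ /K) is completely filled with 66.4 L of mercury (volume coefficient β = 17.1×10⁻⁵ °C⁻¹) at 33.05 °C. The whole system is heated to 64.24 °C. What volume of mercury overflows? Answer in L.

0.280 L

The flask also expands: β_container ≈ 3α = 3.6×10⁻⁵ /K
Net overflow = V₀(β_liq − 3α_cont)ΔT
β − 3α = 1.71×10⁻⁴ − 3.6×10⁻⁵ = 1.35×10⁻⁴ /K; ΔT = 31.19 K
ΔV = 66.4 × 1.35×10⁻⁴ × 31.19 = 0.280 L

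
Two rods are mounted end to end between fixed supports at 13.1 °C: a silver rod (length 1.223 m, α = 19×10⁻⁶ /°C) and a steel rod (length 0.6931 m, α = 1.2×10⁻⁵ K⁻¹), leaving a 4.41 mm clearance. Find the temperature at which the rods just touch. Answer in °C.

α₁L₁ = 2.3237×10⁻⁵ m/K, α₂L₂ = 8.3172×10⁻⁶ m/K → total 3.15542×10⁻⁵ m/K
ΔT = g/(α₁L₁+α₂L₂) = 4.41×10⁻³ / 3.15542×10⁻⁵ = 139.76 K
T = 13.1 + 139.76 = 152.86 °C

T = 153 °C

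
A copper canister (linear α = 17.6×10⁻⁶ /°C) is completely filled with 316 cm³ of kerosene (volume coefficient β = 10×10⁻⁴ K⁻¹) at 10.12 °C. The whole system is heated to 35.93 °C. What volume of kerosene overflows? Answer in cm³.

The canister also expands: β_container ≈ 3α = 5.28×10⁻⁵ /K
Net overflow = V₀(β_liq − 3α_cont)ΔT
β − 3α = 1.00×10⁻³ − 5.28×10⁻⁵ = 9.472×10⁻⁴ /K; ΔT = 25.81 K
ΔV = 316 × 9.472×10⁻⁴ × 25.81 = 7.73 cm³

7.73 cm³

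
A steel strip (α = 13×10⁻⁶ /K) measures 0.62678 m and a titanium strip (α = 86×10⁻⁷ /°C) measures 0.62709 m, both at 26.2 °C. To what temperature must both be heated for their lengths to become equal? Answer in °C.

T = 138.7 °C

L₁(1 + α₁ΔT) = L₂(1 + α₂ΔT) ⇒ ΔT = (L₂ − L₁)/(α₁L₁ − α₂L₂)
L₂ − L₁ = 0.62709 − 0.62678 = 3.10×10⁻⁴ m
α₁L₁ − α₂L₂ = 13×10⁻⁶×0.62678 − 86×10⁻⁷×0.62709 = 2.755166×10⁻⁶ m/K
ΔT = 3.10×10⁻⁴ / 2.755166×10⁻⁶ = 112.516 K
T = 26.2 + 112.516 = 138.716 °C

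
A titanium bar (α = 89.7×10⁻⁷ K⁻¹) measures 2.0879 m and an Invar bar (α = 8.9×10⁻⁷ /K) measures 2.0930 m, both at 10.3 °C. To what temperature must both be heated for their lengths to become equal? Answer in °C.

Equal length when α₁L₁ΔT − α₂L₂ΔT = L₂ − L₁ = 5.10×10⁻³ m
α₁L₁ = 1.8728463×10⁻⁵, α₂L₂ = 1.86277×10⁻⁶ → Δ(αL) = 1.6865693×10⁻⁵ m/K
ΔT = 5.10×10⁻³ / 1.6865693×10⁻⁵ = 302.389 K, so T = 10.3 + 302.389 = 312.689 °C

T = 312.7 °C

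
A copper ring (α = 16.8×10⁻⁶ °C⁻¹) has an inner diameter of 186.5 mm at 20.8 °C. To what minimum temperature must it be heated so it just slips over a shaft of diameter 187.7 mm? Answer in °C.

Required Δd = 187.7 − 186.5 = 1.2 mm
Δd = αd₀ΔT ⇒ ΔT = Δd/(αd₀) = 1.2 / (16.8×10⁻⁶ × 186.5) = 383.00 K
T_min = 20.8 + 383.00 = 403.80 °C

T = 404 °C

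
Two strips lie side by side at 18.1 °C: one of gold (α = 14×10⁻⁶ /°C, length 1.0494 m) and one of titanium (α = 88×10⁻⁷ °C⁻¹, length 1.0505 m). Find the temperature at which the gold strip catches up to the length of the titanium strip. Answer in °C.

Equal length when α₁L₁ΔT − α₂L₂ΔT = L₂ − L₁ = 1.10×10⁻³ m
α₁L₁ = 1.46916×10⁻⁵, α₂L₂ = 9.2444×10⁻⁶ → Δ(αL) = 5.4472×10⁻⁶ m/K
ΔT = 1.10×10⁻³ / 5.4472×10⁻⁶ = 201.939 K, so T = 18.1 + 201.939 = 220.039 °C

T = 220.0 °C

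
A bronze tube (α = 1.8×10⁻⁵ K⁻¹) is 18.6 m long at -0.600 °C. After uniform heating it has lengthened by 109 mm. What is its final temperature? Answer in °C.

T = 325 °C

ΔL = αL₀ΔT ⇒ ΔT = ΔL / (αL₀)
ΔT = 109×10⁻³ m / (1.8×10⁻⁵ × 18.6 m) = 325.568 K
T = -0.600 + 325.568 = 324.968 °C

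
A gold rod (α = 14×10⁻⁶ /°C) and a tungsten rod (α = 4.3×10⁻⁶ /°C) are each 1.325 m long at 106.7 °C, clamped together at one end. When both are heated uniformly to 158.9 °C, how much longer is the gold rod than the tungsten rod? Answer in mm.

ΔT = 52.2 K
gold: ΔL = 14×10⁻⁶ × 1.325 m × 52.2 = 9.6831×10⁻⁴ m = 0.96831 mm
tungsten: ΔL = 4.3×10⁻⁶ × 1.325 m × 52.2 = 2.9741×10⁻⁴ m = 0.29741 mm
difference = 0.96831 − 0.29741 = 0.67090 mm

0.671 mm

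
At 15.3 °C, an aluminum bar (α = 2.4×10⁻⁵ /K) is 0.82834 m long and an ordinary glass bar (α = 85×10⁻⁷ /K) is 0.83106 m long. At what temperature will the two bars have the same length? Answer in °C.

Equal length when α₁L₁ΔT − α₂L₂ΔT = L₂ − L₁ = 2.72×10⁻³ m
α₁L₁ = 1.988016×10⁻⁵, α₂L₂ = 7.06401×10⁻⁶ → Δ(αL) = 1.281615×10⁻⁵ m/K
ΔT = 2.72×10⁻³ / 1.281615×10⁻⁵ = 212.232 K, so T = 15.3 + 212.232 = 227.532 °C

T = 227.5 °C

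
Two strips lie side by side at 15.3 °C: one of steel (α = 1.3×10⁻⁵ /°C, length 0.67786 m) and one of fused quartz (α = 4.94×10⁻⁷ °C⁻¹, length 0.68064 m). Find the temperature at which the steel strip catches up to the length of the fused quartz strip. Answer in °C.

T = 343.3 °C

L₁(1 + α₁ΔT) = L₂(1 + α₂ΔT) ⇒ ΔT = (L₂ − L₁)/(α₁L₁ − α₂L₂)
L₂ − L₁ = 0.68064 − 0.67786 = 2.78×10⁻³ m
α₁L₁ − α₂L₂ = 1.3×10⁻⁵×0.67786 − 4.94×10⁻⁷×0.68064 = 8.47594384×10⁻⁶ m/K
ΔT = 2.78×10⁻³ / 8.47594384×10⁻⁶ = 327.987 K
T = 15.3 + 327.987 = 343.287 °C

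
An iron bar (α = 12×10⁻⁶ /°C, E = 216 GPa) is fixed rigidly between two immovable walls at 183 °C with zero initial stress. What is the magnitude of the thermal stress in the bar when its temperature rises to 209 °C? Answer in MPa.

Fully constrained: the free strain ε = αΔT is blocked, so σ = Eε = EαΔT.
|ΔT| = 26 K
σ = 216×10⁹ × 12×10⁻⁶ × 26 = 6.74×10⁷ Pa

σ = 67.4 MPa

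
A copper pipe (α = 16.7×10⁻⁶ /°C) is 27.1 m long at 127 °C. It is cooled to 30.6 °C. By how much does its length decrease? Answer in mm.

|ΔT| = |30.6 − 127| = 96.4 K
ΔL = αL₀ΔT = (16.7×10⁻⁶)(27.1)(96.4) = 4.36×10⁻² m

ΔL = 43.6 mm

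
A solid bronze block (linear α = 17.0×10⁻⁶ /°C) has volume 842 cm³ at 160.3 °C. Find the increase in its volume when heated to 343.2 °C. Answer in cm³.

Isotropic solid: β ≈ 3α = 5.1×10⁻⁵ /K; ΔT = 182.9 K
ΔV = 3αV₀ΔT = 3(17.0×10⁻⁶)(842)(182.9) = 7.85 cm³

ΔV = 7.85 cm³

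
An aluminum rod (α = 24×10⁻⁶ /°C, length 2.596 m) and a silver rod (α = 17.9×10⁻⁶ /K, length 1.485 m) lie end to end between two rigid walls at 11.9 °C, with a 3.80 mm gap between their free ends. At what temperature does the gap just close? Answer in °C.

Gap closes when ΔL₁ + ΔL₂ = 3.80 mm = 3.80×10⁻³ m
(α₁L₁ + α₂L₂)ΔT = g
α₁L₁ + α₂L₂ = 24×10⁻⁶×2.596 + 17.9×10⁻⁶×1.485 = 8.88855×10⁻⁵ m/K
ΔT = 3.80×10⁻³ / 8.88855×10⁻⁵ = 42.752 K
T = 11.9 + 42.752 = 54.652 °C

T = 54.7 °C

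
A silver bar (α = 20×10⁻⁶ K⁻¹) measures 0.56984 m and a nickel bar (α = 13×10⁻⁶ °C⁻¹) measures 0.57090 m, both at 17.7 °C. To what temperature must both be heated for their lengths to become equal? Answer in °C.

L₁(1 + α₁ΔT) = L₂(1 + α₂ΔT) ⇒ ΔT = (L₂ − L₁)/(α₁L₁ − α₂L₂)
L₂ − L₁ = 0.57090 − 0.56984 = 1.06×10⁻³ m
α₁L₁ − α₂L₂ = 20×10⁻⁶×0.56984 − 13×10⁻⁶×0.57090 = 3.9751×10⁻⁶ m/K
ΔT = 1.06×10⁻³ / 3.9751×10⁻⁶ = 266.660 K
T = 17.7 + 266.660 = 284.360 °C

T = 284.4 °C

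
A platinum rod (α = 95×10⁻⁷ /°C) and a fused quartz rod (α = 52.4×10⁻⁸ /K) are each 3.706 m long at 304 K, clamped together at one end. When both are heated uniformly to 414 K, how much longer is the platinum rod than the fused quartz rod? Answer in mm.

3.66 mm

ΔT = 110 K
platinum: ΔL = 95×10⁻⁷ × 3.706 m × 110 = 3.8728×10⁻³ m = 3.8728 mm
fused quartz: ΔL = 52.4×10⁻⁸ × 3.706 m × 110 = 2.1361×10⁻⁴ m = 0.21361 mm
difference = 3.8728 − 0.21361 = 3.65919 mm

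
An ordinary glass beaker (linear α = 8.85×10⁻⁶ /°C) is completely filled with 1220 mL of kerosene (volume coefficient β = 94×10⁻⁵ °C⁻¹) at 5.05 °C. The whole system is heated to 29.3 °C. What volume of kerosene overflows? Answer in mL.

The beaker also expands: β_container ≈ 3α = 2.655×10⁻⁵ /K
Net overflow = V₀(β_liq − 3α_cont)ΔT
β − 3α = 9.40×10⁻⁴ − 2.655×10⁻⁵ = 9.1345×10⁻⁴ /K; ΔT = 24.25 K
ΔV = 1220 × 9.1345×10⁻⁴ × 24.25 = 27.0 mL

27.0 mL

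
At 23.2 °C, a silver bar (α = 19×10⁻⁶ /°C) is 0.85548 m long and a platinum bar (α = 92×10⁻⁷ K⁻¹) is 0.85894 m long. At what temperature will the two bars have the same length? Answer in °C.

Equal length when α₁L₁ΔT − α₂L₂ΔT = L₂ − L₁ = 3.46×10⁻³ m
α₁L₁ = 1.625412×10⁻⁵, α₂L₂ = 7.902248×10⁻⁶ → Δ(αL) = 8.351872×10⁻⁶ m/K
ΔT = 3.46×10⁻³ / 8.351872×10⁻⁶ = 414.278 K, so T = 23.2 + 414.278 = 437.478 °C

T = 437.5 °C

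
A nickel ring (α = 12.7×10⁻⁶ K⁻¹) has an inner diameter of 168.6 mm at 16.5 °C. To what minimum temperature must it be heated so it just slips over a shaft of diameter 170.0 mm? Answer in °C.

T = 670 °C

Required Δd = 170.0 − 168.6 = 1.4 mm
Δd = αd₀ΔT ⇒ ΔT = Δd/(αd₀) = 1.4 / (12.7×10⁻⁶ × 168.6) = 653.83 K
T_min = 16.5 + 653.83 = 670.33 °C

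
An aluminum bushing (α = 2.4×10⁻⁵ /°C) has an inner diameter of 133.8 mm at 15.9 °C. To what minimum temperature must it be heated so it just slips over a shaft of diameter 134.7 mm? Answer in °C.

T = 296 °C

Required Δd = 134.7 − 133.8 = 0.9 mm
Δd = αd₀ΔT ⇒ ΔT = Δd/(αd₀) = 0.9 / (2.4×10⁻⁵ × 133.8) = 280.27 K
T_min = 15.9 + 280.27 = 296.17 °C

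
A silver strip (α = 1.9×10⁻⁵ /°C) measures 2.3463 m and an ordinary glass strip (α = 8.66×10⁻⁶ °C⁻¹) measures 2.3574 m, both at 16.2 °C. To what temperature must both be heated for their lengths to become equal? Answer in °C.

T = 475.5 °C

Equal length when α₁L₁ΔT − α₂L₂ΔT = L₂ − L₁ = 1.11×10⁻² m
α₁L₁ = 4.45797×10⁻⁵, α₂L₂ = 2.0415084×10⁻⁵ → Δ(αL) = 2.4164616×10⁻⁵ m/K
ΔT = 1.11×10⁻² / 2.4164616×10⁻⁵ = 459.349 K, so T = 16.2 + 459.349 = 475.549 °C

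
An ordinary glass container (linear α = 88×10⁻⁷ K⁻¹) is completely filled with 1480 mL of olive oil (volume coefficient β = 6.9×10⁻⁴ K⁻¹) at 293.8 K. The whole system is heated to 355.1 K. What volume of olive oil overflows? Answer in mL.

The container also expands: β_container ≈ 3α = 2.64×10⁻⁵ /K
Net overflow = V₀(β_liq − 3α_cont)ΔT
β − 3α = 6.90×10⁻⁴ − 2.64×10⁻⁵ = 6.636×10⁻⁴ /K; ΔT = 61.3 K
ΔV = 1480 × 6.636×10⁻⁴ × 61.3 = 60.2 mL

60.2 mL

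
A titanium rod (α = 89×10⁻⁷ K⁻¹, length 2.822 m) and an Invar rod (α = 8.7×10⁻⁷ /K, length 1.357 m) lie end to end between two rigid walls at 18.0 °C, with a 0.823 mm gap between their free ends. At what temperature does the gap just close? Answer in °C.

T = 49.3 °C

Gap closes when ΔL₁ + ΔL₂ = 0.823 mm = 8.23×10⁻⁴ m
(α₁L₁ + α₂L₂)ΔT = g
α₁L₁ + α₂L₂ = 89×10⁻⁷×2.822 + 8.7×10⁻⁷×1.357 = 2.629639×10⁻⁵ m/K
ΔT = 8.23×10⁻⁴ / 2.629639×10⁻⁵ = 31.297 K
T = 18.0 + 31.297 = 49.297 °C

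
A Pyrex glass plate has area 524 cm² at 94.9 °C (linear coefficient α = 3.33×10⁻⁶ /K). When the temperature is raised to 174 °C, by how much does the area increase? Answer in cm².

ΔA = 0.276 cm²

Area coefficient ≈ 2α; |ΔT| = 79.1 K
ΔA = 2αA₀ΔT = 2(3.33×10⁻⁶)(524)(79.1) = 0.276 cm²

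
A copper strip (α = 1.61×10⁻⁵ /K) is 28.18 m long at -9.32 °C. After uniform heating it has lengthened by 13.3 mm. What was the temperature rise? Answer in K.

ΔL = αL₀ΔT ⇒ ΔT = ΔL / (αL₀)
ΔT = 13.3×10⁻³ m / (1.61×10⁻⁵ × 28.18 m) = 29.315 K

ΔT = 29.3 K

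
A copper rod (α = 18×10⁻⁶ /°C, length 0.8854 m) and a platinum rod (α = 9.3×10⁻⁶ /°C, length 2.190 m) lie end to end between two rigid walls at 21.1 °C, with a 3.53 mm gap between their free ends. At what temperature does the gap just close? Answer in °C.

T = 118 °C

Gap closes when ΔL₁ + ΔL₂ = 3.53 mm = 3.53×10⁻³ m
(α₁L₁ + α₂L₂)ΔT = g
α₁L₁ + α₂L₂ = 18×10⁻⁶×0.8854 + 9.3×10⁻⁶×2.190 = 3.63042×10⁻⁵ m/K
ΔT = 3.53×10⁻³ / 3.63042×10⁻⁵ = 97.23 K
T = 21.1 + 97.23 = 118.33 °C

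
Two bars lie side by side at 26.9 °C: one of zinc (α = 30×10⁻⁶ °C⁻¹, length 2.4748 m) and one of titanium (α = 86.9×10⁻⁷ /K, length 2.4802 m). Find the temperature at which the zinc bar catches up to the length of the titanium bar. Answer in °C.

T = 129.4 °C

L₁(1 + α₁ΔT) = L₂(1 + α₂ΔT) ⇒ ΔT = (L₂ − L₁)/(α₁L₁ − α₂L₂)
L₂ − L₁ = 2.4802 − 2.4748 = 5.40×10⁻³ m
α₁L₁ − α₂L₂ = 30×10⁻⁶×2.4748 − 86.9×10⁻⁷×2.4802 = 5.2691062×10⁻⁵ m/K
ΔT = 5.40×10⁻³ / 5.2691062×10⁻⁵ = 102.484 K
T = 26.9 + 102.484 = 129.384 °C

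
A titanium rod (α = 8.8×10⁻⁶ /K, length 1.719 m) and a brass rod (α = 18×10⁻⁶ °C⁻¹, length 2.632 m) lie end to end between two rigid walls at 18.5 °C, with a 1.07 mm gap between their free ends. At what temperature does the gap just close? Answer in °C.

T = 35.6 °C

Gap closes when ΔL₁ + ΔL₂ = 1.07 mm = 1.07×10⁻³ m
(α₁L₁ + α₂L₂)ΔT = g
α₁L₁ + α₂L₂ = 8.8×10⁻⁶×1.719 + 18×10⁻⁶×2.632 = 6.25032×10⁻⁵ m/K
ΔT = 1.07×10⁻³ / 6.25032×10⁻⁵ = 17.119 K
T = 18.5 + 17.119 = 35.619 °C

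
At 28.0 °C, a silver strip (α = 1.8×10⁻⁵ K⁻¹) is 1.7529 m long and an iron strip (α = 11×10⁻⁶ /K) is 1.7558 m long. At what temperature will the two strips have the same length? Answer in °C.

Equal length when α₁L₁ΔT − α₂L₂ΔT = L₂ − L₁ = 2.90×10⁻³ m
α₁L₁ = 3.15522×10⁻⁵, α₂L₂ = 1.93138×10⁻⁵ → Δ(αL) = 1.22384×10⁻⁵ m/K
ΔT = 2.90×10⁻³ / 1.22384×10⁻⁵ = 236.959 K, so T = 28.0 + 236.959 = 264.959 °C

T = 265.0 °C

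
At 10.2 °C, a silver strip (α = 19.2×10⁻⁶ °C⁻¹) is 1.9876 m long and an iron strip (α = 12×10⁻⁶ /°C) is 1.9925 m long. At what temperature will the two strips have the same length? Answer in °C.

L₁(1 + α₁ΔT) = L₂(1 + α₂ΔT) ⇒ ΔT = (L₂ − L₁)/(α₁L₁ − α₂L₂)
L₂ − L₁ = 1.9925 − 1.9876 = 4.90×10⁻³ m
α₁L₁ − α₂L₂ = 19.2×10⁻⁶×1.9876 − 12×10⁻⁶×1.9925 = 1.425192×10⁻⁵ m/K
ΔT = 4.90×10⁻³ / 1.425192×10⁻⁵ = 343.813 K
T = 10.2 + 343.813 = 354.013 °C

T = 354.0 °C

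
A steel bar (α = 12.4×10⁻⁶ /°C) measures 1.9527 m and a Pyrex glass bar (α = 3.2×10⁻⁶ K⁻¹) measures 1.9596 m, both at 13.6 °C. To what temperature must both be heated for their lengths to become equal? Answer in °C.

T = 398.2 °C

L₁(1 + α₁ΔT) = L₂(1 + α₂ΔT) ⇒ ΔT = (L₂ − L₁)/(α₁L₁ − α₂L₂)
L₂ − L₁ = 1.9596 − 1.9527 = 6.90×10⁻³ m
α₁L₁ − α₂L₂ = 12.4×10⁻⁶×1.9527 − 3.2×10⁻⁶×1.9596 = 1.794276×10⁻⁵ m/K
ΔT = 6.90×10⁻³ / 1.794276×10⁻⁵ = 384.556 K
T = 13.6 + 384.556 = 398.156 °C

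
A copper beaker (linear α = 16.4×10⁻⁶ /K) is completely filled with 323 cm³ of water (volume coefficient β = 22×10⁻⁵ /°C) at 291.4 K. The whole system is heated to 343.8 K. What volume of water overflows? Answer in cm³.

The beaker also expands: β_container ≈ 3α = 4.92×10⁻⁵ /K
Net overflow = V₀(β_liq − 3α_cont)ΔT
β − 3α = 2.20×10⁻⁴ − 4.92×10⁻⁵ = 1.708×10⁻⁴ /K; ΔT = 52.4 K
ΔV = 323 × 1.708×10⁻⁴ × 52.4 = 2.89 cm³

2.89 cm³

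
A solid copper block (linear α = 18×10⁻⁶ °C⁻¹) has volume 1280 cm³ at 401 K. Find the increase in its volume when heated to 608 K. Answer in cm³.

Isotropic solid: β ≈ 3α = 5.4×10⁻⁵ /K; ΔT = 207 K
ΔV = 3αV₀ΔT = 3(18×10⁻⁶)(1280)(207) = 14.3 cm³

ΔV = 14.3 cm³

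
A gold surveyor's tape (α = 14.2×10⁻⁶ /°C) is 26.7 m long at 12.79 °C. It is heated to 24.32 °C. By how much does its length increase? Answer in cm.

|ΔT| = |24.32 − 12.79| = 11.53 K
ΔL = αL₀ΔT = (14.2×10⁻⁶)(26.7)(11.53) = 4.37×10⁻³ m

ΔL = 0.437 cm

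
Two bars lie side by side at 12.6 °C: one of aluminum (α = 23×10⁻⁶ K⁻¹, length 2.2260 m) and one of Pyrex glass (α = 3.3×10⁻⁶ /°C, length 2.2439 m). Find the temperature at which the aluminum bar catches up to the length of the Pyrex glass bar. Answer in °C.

Equal length when α₁L₁ΔT − α₂L₂ΔT = L₂ − L₁ = 1.79×10⁻² m
α₁L₁ = 5.1198×10⁻⁵, α₂L₂ = 7.40487×10⁻⁶ → Δ(αL) = 4.379313×10⁻⁵ m/K
ΔT = 1.79×10⁻² / 4.379313×10⁻⁵ = 408.740 K, so T = 12.6 + 408.740 = 421.340 °C

T = 421.3 °C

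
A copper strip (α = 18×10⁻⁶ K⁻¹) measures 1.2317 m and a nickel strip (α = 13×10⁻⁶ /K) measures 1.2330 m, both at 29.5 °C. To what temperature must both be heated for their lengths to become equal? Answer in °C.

T = 241.2 °C

L₁(1 + α₁ΔT) = L₂(1 + α₂ΔT) ⇒ ΔT = (L₂ − L₁)/(α₁L₁ − α₂L₂)
L₂ − L₁ = 1.2330 − 1.2317 = 1.30×10⁻³ m
α₁L₁ − α₂L₂ = 18×10⁻⁶×1.2317 − 13×10⁻⁶×1.2330 = 6.1416×10⁻⁶ m/K
ΔT = 1.30×10⁻³ / 6.1416×10⁻⁶ = 211.671 K
T = 29.5 + 211.671 = 241.171 °C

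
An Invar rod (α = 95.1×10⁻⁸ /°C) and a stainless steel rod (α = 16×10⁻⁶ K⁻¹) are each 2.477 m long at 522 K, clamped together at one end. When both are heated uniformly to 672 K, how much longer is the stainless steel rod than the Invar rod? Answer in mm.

ΔT = 150 K
Invar: ΔL = 95.1×10⁻⁸ × 2.477 m × 150 = 3.5334×10⁻⁴ m = 0.35334 mm
stainless steel: ΔL = 16×10⁻⁶ × 2.477 m × 150 = 5.9448×10⁻³ m = 5.9448 mm
difference = 5.9448 − 0.35334 = 5.59146 mm

5.59 mm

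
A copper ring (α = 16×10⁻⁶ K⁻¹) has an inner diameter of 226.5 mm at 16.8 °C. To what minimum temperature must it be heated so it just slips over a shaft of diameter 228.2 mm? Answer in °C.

T = 486 °C

Required Δd = 228.2 − 226.5 = 1.7 mm
Δd = αd₀ΔT ⇒ ΔT = Δd/(αd₀) = 1.7 / (16×10⁻⁶ × 226.5) = 469.09 K
T_min = 16.8 + 469.09 = 485.89 °C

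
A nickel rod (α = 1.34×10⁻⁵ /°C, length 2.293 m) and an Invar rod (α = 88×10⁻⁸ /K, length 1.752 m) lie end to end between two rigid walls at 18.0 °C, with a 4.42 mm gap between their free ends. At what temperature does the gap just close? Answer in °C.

T = 155 °C

α₁L₁ = 3.07262×10⁻⁵ m/K, α₂L₂ = 1.54176×10⁻⁶ m/K → total 3.226796×10⁻⁵ m/K
ΔT = g/(α₁L₁+α₂L₂) = 4.42×10⁻³ / 3.226796×10⁻⁵ = 136.98 K
T = 18.0 + 136.98 = 154.98 °C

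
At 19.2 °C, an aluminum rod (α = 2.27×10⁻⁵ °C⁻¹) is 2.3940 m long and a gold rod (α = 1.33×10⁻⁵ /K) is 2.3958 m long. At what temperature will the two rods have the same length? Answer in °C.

L₁(1 + α₁ΔT) = L₂(1 + α₂ΔT) ⇒ ΔT = (L₂ − L₁)/(α₁L₁ − α₂L₂)
L₂ − L₁ = 2.3958 − 2.3940 = 1.80×10⁻³ m
α₁L₁ − α₂L₂ = 2.27×10⁻⁵×2.3940 − 1.33×10⁻⁵×2.3958 = 2.247966×10⁻⁵ m/K
ΔT = 1.80×10⁻³ / 2.247966×10⁻⁵ = 80.0724 K
T = 19.2 + 80.0724 = 99.2724 °C

T = 99.27 °C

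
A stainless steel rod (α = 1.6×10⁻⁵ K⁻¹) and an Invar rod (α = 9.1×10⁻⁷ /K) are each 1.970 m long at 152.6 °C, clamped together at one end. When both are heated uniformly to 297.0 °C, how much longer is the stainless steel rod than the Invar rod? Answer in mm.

4.29 mm

ΔT = 144.4 K
stainless steel: ΔL = 1.6×10⁻⁵ × 1.970 m × 144.4 = 4.5515×10⁻³ m = 4.5515 mm
Invar: ΔL = 9.1×10⁻⁷ × 1.970 m × 144.4 = 2.5887×10⁻⁴ m = 0.25887 mm
difference = 4.5515 − 0.25887 = 4.29263 mm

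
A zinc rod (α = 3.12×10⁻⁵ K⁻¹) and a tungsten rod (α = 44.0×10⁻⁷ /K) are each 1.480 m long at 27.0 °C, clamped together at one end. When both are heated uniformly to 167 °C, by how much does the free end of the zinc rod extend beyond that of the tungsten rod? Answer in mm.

ΔT = 140.0 K
zinc: ΔL = 3.12×10⁻⁵ × 1.480 m × 140.0 = 6.4646×10⁻³ m = 6.4646 mm
tungsten: ΔL = 44.0×10⁻⁷ × 1.480 m × 140.0 = 9.1168×10⁻⁴ m = 0.91168 mm
difference = 6.4646 − 0.91168 = 5.55292 mm

5.55 mm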